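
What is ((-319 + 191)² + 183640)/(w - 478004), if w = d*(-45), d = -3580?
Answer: -25003/39613 ≈ -0.63118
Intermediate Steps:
w = 161100 (w = -3580*(-45) = 161100)
((-319 + 191)² + 183640)/(w - 478004) = ((-319 + 191)² + 183640)/(161100 - 478004) = ((-128)² + 183640)/(-316904) = (16384 + 183640)*(-1/316904) = 200024*(-1/316904) = -25003/39613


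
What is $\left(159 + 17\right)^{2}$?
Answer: $30976$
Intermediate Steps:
$\left(159 + 17\right)^{2} = 176^{2} = 30976$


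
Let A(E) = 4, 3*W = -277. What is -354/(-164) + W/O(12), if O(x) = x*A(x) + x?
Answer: 4573/7380 ≈ 0.61965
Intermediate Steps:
W = -277/3 (W = (⅓)*(-277) = -277/3 ≈ -92.333)
O(x) = 5*x (O(x) = x*4 + x = 4*x + x = 5*x)
-354/(-164) + W/O(12) = -354/(-164) - 277/(3*(5*12)) = -354*(-1/164) - 277/3/60 = 177/82 - 277/3*1/60 = 177/82 - 277/180 = 4573/7380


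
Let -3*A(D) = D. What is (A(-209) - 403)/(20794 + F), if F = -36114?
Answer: 25/1149 ≈ 0.021758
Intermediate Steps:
A(D) = -D/3
(A(-209) - 403)/(20794 + F) = (-1/3*(-209) - 403)/(20794 - 36114) = (209/3 - 403)/(-15320) = -1000/3*(-1/15320) = 25/1149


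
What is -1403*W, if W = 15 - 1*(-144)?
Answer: -223077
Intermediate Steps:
W = 159 (W = 15 + 144 = 159)
-1403*W = -1403*159 = -223077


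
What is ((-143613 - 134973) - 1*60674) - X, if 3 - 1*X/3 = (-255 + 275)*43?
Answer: -336689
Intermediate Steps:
X = -2571 (X = 9 - 3*(-255 + 275)*43 = 9 - 60*43 = 9 - 3*860 = 9 - 2580 = -2571)
((-143613 - 134973) - 1*60674) - X = ((-143613 - 134973) - 1*60674) - 1*(-2571) = (-278586 - 60674) + 2571 = -339260 + 2571 = -336689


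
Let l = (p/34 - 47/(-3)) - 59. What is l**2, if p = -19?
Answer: 20043529/10404 ≈ 1926.5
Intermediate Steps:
l = -4477/102 (l = (-19/34 - 47/(-3)) - 59 = (-19*1/34 - 47*(-1/3)) - 59 = (-19/34 + 47/3) - 59 = 1541/102 - 59 = -4477/102 ≈ -43.892)
l**2 = (-4477/102)**2 = 20043529/10404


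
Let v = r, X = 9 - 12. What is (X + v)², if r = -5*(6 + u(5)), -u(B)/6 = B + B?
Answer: 71289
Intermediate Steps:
u(B) = -12*B (u(B) = -6*(B + B) = -12*B)
r = 270 (r = -5*(6 - 12*5) = -5*(6 - 60) = -5*(-54) = 270)
X = -3
v = 270
(X + v)² = (-3 + 270)² = 267² = 71289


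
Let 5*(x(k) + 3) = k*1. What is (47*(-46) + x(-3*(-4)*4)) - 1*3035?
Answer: -25952/5 ≈ -5190.4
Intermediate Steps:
x(k) = -3 + k/5 (x(k) = -3 + (k*1)/5 = -3 + k/5)
(47*(-46) + x(-3*(-4)*4)) - 1*3035 = (47*(-46) + (-3 + (-3*(-4)*4)/5)) - 1*3035 = (-2162 + (-3 + (12*4)/5)) - 3035 = (-2162 + (-3 + (1/5)*48)) - 3035 = (-2162 + (-3 + 48/5)) - 3035 = (-2162 + 33/5) - 3035 = -10777/5 - 3035 = -25952/5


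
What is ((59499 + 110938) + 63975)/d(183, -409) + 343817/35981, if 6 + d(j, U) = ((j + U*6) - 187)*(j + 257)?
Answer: 181706323285/19457193503 ≈ 9.3388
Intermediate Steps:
d(j, U) = -6 + (257 + j)*(-187 + j + 6*U) (d(j, U) = -6 + ((j + U*6) - 187)*(j + 257) = -6 + ((j + 6*U) - 187)*(257 + j) = -6 + (-187 + j + 6*U)*(257 + j) = -6 + (257 + j)*(-187 + j + 6*U))
((59499 + 110938) + 63975)/d(183, -409) + 343817/35981 = ((59499 + 110938) + 63975)/(-48065 + 183**2 + 70*183 + 1542*(-409) + 6*(-409)*183) + 343817/35981 = (170437 + 63975)/(-48065 + 33489 + 12810 - 630678 - 449082) + 343817*(1/35981) = 234412/(-1081526) + 343817/35981 = 234412*(-1/1081526) + 343817/35981 = -117206/540763 + 343817/35981 = 181706323285/19457193503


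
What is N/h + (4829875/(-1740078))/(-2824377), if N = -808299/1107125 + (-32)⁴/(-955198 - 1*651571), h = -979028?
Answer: 602939865829268873136779/251743160320238165578606489500 ≈ 2.3951e-6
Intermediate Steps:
N = -144685557643/104640831125 (N = -808299*1/1107125 + 1048576/(-955198 - 651571) = -47547/65125 + 1048576/(-1606769) = -47547/65125 + 1048576*(-1/1606769) = -47547/65125 - 1048576/1606769 = -144685557643/104640831125 ≈ -1.3827)
N/h + (4829875/(-1740078))/(-2824377) = -144685557643/104640831125/(-979028) + (4829875/(-1740078))/(-2824377) = -144685557643/104640831125*(-1/979028) + (4829875*(-1/1740078))*(-1/2824377) = 144685557643/102446303614646500 - 4829875/1740078*(-1/2824377) = 144685557643/102446303614646500 + 4829875/4914636281406 = 602939865829268873136779/251743160320238165578606489500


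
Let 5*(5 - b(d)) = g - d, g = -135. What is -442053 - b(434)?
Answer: -2210859/5 ≈ -4.4217e+5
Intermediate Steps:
b(d) = 32 + d/5 (b(d) = 5 - (-135 - d)/5 = 5 + (27 + d/5) = 32 + d/5)
-442053 - b(434) = -442053 - (32 + (⅕)*434) = -442053 - (32 + 434/5) = -442053 - 1*594/5 = -442053 - 594/5 = -2210859/5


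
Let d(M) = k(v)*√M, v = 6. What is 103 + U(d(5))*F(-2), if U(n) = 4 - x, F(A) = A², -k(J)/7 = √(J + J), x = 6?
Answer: 95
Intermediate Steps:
k(J) = -7*√2*√J (k(J) = -7*√(J + J) = -7*√2*√J)
d(M) = -14*√3*√M (d(M) = (-7*√2*√6)*√M = (-14*√3)*√M = -14*√3*√M)
U(n) = -2 (U(n) = 4 - 1*6 = 4 - 6 = -2)
103 + U(d(5))*F(-2) = 103 - 2*(-2)² = 103 - 2*4 = 103 - 8 = 95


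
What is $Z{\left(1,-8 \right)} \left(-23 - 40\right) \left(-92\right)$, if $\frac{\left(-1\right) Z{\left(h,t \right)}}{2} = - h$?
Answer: $11592$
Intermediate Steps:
$Z{\left(h,t \right)} = 2 h$ ($Z{\left(h,t \right)} = - 2 \left(- h\right) = 2 h$)
$Z{\left(1,-8 \right)} \left(-23 - 40\right) \left(-92\right) = 2 \cdot 1 \left(-23 - 40\right) \left(-92\right) = 2 \left(-23 - 40\right) \left(-92\right) = 2 \left(-63\right) \left(-92\right) = \left(-126\right) \left(-92\right) = 11592$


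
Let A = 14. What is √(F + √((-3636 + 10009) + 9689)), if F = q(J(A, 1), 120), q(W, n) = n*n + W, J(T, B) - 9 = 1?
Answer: √(14410 + √16062) ≈ 120.57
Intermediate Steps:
J(T, B) = 10 (J(T, B) = 9 + 1 = 10)
q(W, n) = W + n² (q(W, n) = n² + W = W + n²)
F = 14410 (F = 10 + 120² = 10 + 14400 = 14410)
√(F + √((-3636 + 10009) + 9689)) = √(14410 + √((-3636 + 10009) + 9689)) = √(14410 + √(6373 + 9689)) = √(14410 + √16062)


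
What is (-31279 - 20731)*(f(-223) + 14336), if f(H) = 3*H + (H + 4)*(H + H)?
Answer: -5790845410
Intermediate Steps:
f(H) = 3*H + 2*H*(4 + H) (f(H) = 3*H + (4 + H)*(2*H) = 3*H + 2*H*(4 + H))
(-31279 - 20731)*(f(-223) + 14336) = (-31279 - 20731)*(-223*(11 + 2*(-223)) + 14336) = -52010*(-223*(11 - 446) + 14336) = -52010*(-223*(-435) + 14336) = -52010*(97005 + 14336) = -52010*111341 = -5790845410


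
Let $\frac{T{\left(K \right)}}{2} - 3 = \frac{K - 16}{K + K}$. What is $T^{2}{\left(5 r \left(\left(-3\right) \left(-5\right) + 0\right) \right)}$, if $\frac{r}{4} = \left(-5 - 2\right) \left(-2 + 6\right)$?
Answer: $\frac{13512976}{275625} \approx 49.027$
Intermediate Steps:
$r = -112$ ($r = 4 \left(-5 - 2\right) \left(-2 + 6\right) = 4 \left(\left(-7\right) 4\right) = 4 \left(-28\right) = -112$)
$T{\left(K \right)} = 6 + \frac{-16 + K}{K}$ ($T{\left(K \right)} = 6 + 2 \frac{K - 16}{K + K} = 6 + 2 \frac{-16 + K}{2 K} = 6 + \frac{-16 + K}{K}$)
$T^{2}{\left(5 r \left(\left(-3\right) \left(-5\right) + 0\right) \right)} = \left(7 - \frac{16}{5 \left(-112\right) \left(\left(-3\right) \left(-5\right) + 0\right)}\right)^{2} = \left(7 - \frac{16}{\left(-560\right) \left(15 + 0\right)}\right)^{2} = \left(7 - \frac{16}{\left(-560\right) 15}\right)^{2} = \left(7 - \frac{16}{-8400}\right)^{2} = \left(7 - - \frac{1}{525}\right)^{2} = \left(7 + \frac{1}{525}\right)^{2} = \left(\frac{3676}{525}\right)^{2} = \frac{13512976}{275625}$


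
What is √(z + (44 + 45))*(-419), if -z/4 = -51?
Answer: -419*√293 ≈ -7172.1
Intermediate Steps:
z = 204 (z = -4*(-51) = 204)
√(z + (44 + 45))*(-419) = √(204 + (44 + 45))*(-419) = √(204 + 89)*(-419) = √293*(-419) = -419*√293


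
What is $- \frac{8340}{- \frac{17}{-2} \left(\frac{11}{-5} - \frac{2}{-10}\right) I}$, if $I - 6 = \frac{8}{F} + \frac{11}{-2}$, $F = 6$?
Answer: $\frac{50040}{187} \approx 267.59$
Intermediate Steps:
$I = \frac{11}{6}$ ($I = 6 + \left(\frac{8}{6} + \frac{11}{-2}\right) = 6 + \left(8 \cdot \frac{1}{6} + 11 \left(- \frac{1}{2}\right)\right) = 6 + \left(\frac{4}{3} - \frac{11}{2}\right) = 6 - \frac{25}{6} = \frac{11}{6} \approx 1.8333$)
$- \frac{8340}{- \frac{17}{-2} \left(\frac{11}{-5} - \frac{2}{-10}\right) I} = - \frac{8340}{- \frac{17}{-2} \left(\frac{11}{-5} - \frac{2}{-10}\right) \frac{11}{6}} = - \frac{8340}{\left(-17\right) \left(- \frac{1}{2}\right) \left(11 \left(- \frac{1}{5}\right) - - \frac{1}{5}\right) \frac{11}{6}} = - \frac{8340}{\frac{17 \left(- \frac{11}{5} + \frac{1}{5}\right)}{2} \cdot \frac{11}{6}} = - \frac{8340}{\frac{17}{2} \left(-2\right) \frac{11}{6}} = - \frac{8340}{\left(-17\right) \frac{11}{6}} = - \frac{8340}{- \frac{187}{6}} = \left(-8340\right) \left(- \frac{6}{187}\right) = \frac{50040}{187}$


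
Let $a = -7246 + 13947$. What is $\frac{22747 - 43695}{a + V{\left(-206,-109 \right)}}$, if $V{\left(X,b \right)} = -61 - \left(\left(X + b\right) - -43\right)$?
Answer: $- \frac{5237}{1728} \approx -3.0307$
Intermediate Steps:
$a = 6701$
$V{\left(X,b \right)} = -104 - X - b$ ($V{\left(X,b \right)} = -61 - \left(\left(X + b\right) + 43\right) = -61 - \left(43 + X + b\right) = -104 - X - b$)
$\frac{22747 - 43695}{a + V{\left(-206,-109 \right)}} = \frac{22747 - 43695}{6701 - -211} = \frac{22747 - 43695}{6701 + \left(-104 + 206 + 109\right)} = - \frac{20948}{6701 + 211} = - \frac{20948}{6912} = \left(-20948\right) \frac{1}{6912} = - \frac{5237}{1728}$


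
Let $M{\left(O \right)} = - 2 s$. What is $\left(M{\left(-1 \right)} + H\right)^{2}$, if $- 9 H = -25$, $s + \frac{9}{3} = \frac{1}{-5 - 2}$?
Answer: $\frac{326041}{3969} \approx 82.147$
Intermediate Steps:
$s = - \frac{22}{7}$ ($s = -3 + \frac{1}{-5 - 2} = -3 + \frac{1}{-7} = -3 - \frac{1}{7} = - \frac{22}{7} \approx -3.1429$)
$H = \frac{25}{9}$ ($H = \left(- \frac{1}{9}\right) \left(-25\right) = \frac{25}{9} \approx 2.7778$)
$M{\left(O \right)} = \frac{44}{7}$ ($M{\left(O \right)} = \left(-2\right) \left(- \frac{22}{7}\right) = \frac{44}{7}$)
$\left(M{\left(-1 \right)} + H\right)^{2} = \left(\frac{44}{7} + \frac{25}{9}\right)^{2} = \left(\frac{571}{63}\right)^{2} = \frac{326041}{3969}$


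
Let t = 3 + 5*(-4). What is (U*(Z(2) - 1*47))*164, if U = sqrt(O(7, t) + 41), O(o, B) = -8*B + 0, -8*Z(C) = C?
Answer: -7749*sqrt(177) ≈ -1.0309e+5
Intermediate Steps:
Z(C) = -C/8
t = -17 (t = 3 - 20 = -17)
O(o, B) = -8*B
U = sqrt(177) (U = sqrt(-8*(-17) + 41) = sqrt(136 + 41) = sqrt(177) ≈ 13.304)
(U*(Z(2) - 1*47))*164 = (sqrt(177)*(-1/8*2 - 1*47))*164 = (sqrt(177)*(-1/4 - 47))*164 = (sqrt(177)*(-189/4))*164 = -189*sqrt(177)/4*164 = -7749*sqrt(177)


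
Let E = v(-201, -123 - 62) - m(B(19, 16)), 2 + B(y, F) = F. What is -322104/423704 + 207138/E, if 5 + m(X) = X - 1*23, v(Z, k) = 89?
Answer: 10966502805/5455189 ≈ 2010.3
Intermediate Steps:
B(y, F) = -2 + F
m(X) = -28 + X (m(X) = -5 + (X - 1*23) = -5 + (X - 23) = -5 + (-23 + X) = -28 + X)
E = 103 (E = 89 - (-28 + (-2 + 16)) = 89 - (-28 + 14) = 89 - 1*(-14) = 89 + 14 = 103)
-322104/423704 + 207138/E = -322104/423704 + 207138/103 = -322104*1/423704 + 207138*(1/103) = -40263/52963 + 207138/103 = 10966502805/5455189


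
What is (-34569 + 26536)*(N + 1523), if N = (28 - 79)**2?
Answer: -33128092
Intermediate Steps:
N = 2601 (N = (-51)**2 = 2601)
(-34569 + 26536)*(N + 1523) = (-34569 + 26536)*(2601 + 1523) = -8033*4124 = -33128092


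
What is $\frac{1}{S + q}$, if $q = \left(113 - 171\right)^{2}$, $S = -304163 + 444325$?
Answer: $\frac{1}{143526} \approx 6.9674 \cdot 10^{-6}$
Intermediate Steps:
$S = 140162$
$q = 3364$ ($q = \left(-58\right)^{2} = 3364$)
$\frac{1}{S + q} = \frac{1}{140162 + 3364} = \frac{1}{143526}$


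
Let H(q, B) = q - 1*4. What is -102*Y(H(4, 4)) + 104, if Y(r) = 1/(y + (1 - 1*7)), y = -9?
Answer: 554/5 ≈ 110.80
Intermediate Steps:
H(q, B) = -4 + q (H(q, B) = q - 4 = -4 + q)
Y(r) = -1/15 (Y(r) = 1/(-9 + (1 - 1*7)) = 1/(-9 + (1 - 7)) = 1/(-9 - 6) = 1/(-15) = -1/15)
-102*Y(H(4, 4)) + 104 = -102*(-1/15) + 104 = 34/5 + 104 = 554/5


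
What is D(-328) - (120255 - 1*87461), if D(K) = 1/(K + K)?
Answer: -21512865/656 ≈ -32794.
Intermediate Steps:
D(K) = 1/(2*K)
D(-328) - (120255 - 1*87461) = (1/2)/(-328) - (120255 - 1*87461) = (1/2)*(-1/328) - (120255 - 87461) = -1/656 - 1*32794 = -1/656 - 32794 = -21512865/656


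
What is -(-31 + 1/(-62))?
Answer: 1923/62 ≈ 31.016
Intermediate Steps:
-(-31 + 1/(-62)) = -(-31 - 1/62) = -1*(-1923/62) = 1923/62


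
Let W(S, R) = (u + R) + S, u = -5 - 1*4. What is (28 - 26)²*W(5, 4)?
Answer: 0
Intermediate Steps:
u = -9 (u = -5 - 4 = -9)
W(S, R) = -9 + R + S (W(S, R) = (-9 + R) + S = -9 + R + S)
(28 - 26)²*W(5, 4) = (28 - 26)²*(-9 + 4 + 5) = 2²*0 = 4*0 = 0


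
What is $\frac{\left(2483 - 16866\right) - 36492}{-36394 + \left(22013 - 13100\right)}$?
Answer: $\frac{50875}{27481} \approx 1.8513$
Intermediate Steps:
$\frac{\left(2483 - 16866\right) - 36492}{-36394 + \left(22013 - 13100\right)} = \frac{\left(2483 - 16866\right) - 36492}{-36394 + 8913} = \frac{-14383 - 36492}{-27481} = \left(-50875\right) \left(- \frac{1}{27481}\right) = \frac{50875}{27481}$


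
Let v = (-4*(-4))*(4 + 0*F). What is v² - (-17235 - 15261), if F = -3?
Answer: 36592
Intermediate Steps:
v = 64 (v = (-4*(-4))*(4 + 0*(-3)) = 16*(4 + 0) = 16*4 = 64)
v² - (-17235 - 15261) = 64² - (-17235 - 15261) = 4096 - 1*(-32496) = 4096 + 32496 = 36592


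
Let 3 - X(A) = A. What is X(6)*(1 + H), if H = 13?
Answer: -42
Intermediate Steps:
X(A) = 3 - A
X(6)*(1 + H) = (3 - 1*6)*(1 + 13) = (3 - 6)*14 = -3*14 = -42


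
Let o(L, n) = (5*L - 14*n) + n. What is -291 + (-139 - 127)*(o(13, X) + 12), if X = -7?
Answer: -44979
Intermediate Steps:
o(L, n) = -13*n + 5*L (o(L, n) = (-14*n + 5*L) + n = -13*n + 5*L)
-291 + (-139 - 127)*(o(13, X) + 12) = -291 + (-139 - 127)*((-13*(-7) + 5*13) + 12) = -291 - 266*((91 + 65) + 12) = -291 - 266*(156 + 12) = -291 - 266*168 = -291 - 44688 = -44979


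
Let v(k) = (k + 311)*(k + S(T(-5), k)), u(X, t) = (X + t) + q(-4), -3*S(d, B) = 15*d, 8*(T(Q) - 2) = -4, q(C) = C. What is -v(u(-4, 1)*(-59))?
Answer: -293582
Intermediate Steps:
T(Q) = 3/2 (T(Q) = 2 + (⅛)*(-4) = 2 - ½ = 3/2)
S(d, B) = -5*d
u(X, t) = -4 + X + t (u(X, t) = (X + t) - 4 = -4 + X + t)
v(k) = (311 + k)*(-15/2 + k) (v(k) = (k + 311)*(k - 5*3/2) = (311 + k)*(k - 15/2) = (311 + k)*(-15/2 + k))
-v(u(-4, 1)*(-59)) = -(-4665/2 + ((-4 - 4 + 1)*(-59))² + 607*((-4 - 4 + 1)*(-59))/2) = -(-4665/2 + (-7*(-59))² + 607*(-7*(-59))/2) = -(-4665/2 + 413² + (607/2)*413) = -(-4665/2 + 170569 + 250691/2) = -1*293582 = -293582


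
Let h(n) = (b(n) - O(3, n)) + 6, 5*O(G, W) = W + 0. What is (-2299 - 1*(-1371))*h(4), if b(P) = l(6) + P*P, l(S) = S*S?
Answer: -265408/5 ≈ -53082.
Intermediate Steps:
l(S) = S²
O(G, W) = W/5 (O(G, W) = (W + 0)/5 = W/5)
b(P) = 36 + P² (b(P) = 6² + P*P = 36 + P²)
h(n) = 42 + n² - n/5 (h(n) = ((36 + n²) - n/5) + 6 = (36 + n² - n/5) + 6 = 42 + n² - n/5)
(-2299 - 1*(-1371))*h(4) = (-2299 - 1*(-1371))*(42 + 4² - ⅕*4) = (-2299 + 1371)*(42 + 16 - ⅘) = -928*286/5 = -265408/5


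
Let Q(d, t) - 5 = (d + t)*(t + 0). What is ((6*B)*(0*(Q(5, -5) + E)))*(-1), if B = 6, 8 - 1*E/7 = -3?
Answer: 0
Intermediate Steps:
E = 77 (E = 56 - 7*(-3) = 56 + 21 = 77)
Q(d, t) = 5 + t*(d + t) (Q(d, t) = 5 + (d + t)*(t + 0) = 5 + (d + t)*t = 5 + t*(d + t))
((6*B)*(0*(Q(5, -5) + E)))*(-1) = ((6*6)*(0*((5 + (-5)² + 5*(-5)) + 77)))*(-1) = (36*(0*((5 + 25 - 25) + 77)))*(-1) = (36*(0*(5 + 77)))*(-1) = (36*(0*82))*(-1) = (36*0)*(-1) = 0*(-1) = 0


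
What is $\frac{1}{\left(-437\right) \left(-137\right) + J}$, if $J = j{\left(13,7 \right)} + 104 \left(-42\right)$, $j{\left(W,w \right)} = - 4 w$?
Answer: $\frac{1}{55473} \approx 1.8027 \cdot 10^{-5}$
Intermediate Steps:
$J = -4396$ ($J = \left(-4\right) 7 + 104 \left(-42\right) = -28 - 4368 = -4396$)
$\frac{1}{\left(-437\right) \left(-137\right) + J} = \frac{1}{\left(-437\right) \left(-137\right) - 4396} = \frac{1}{59869 - 4396} = \frac{1}{55473}$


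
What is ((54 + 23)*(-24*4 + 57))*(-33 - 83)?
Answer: 348348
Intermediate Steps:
((54 + 23)*(-24*4 + 57))*(-33 - 83) = (77*(-96 + 57))*(-116) = (77*(-39))*(-116) = -3003*(-116) = 348348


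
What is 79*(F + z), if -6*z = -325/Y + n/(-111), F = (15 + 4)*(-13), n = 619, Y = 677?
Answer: -4381052282/225441 ≈ -19433.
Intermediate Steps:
F = -247 (F = 19*(-13) = -247)
z = 227569/225441 (z = -(-325/677 + 619/(-111))/6 = -(-325*1/677 + 619*(-1/111))/6 = -(-325/677 - 619/111)/6 = -1/6*(-455138/75147) = 227569/225441 ≈ 1.0094)
79*(F + z) = 79*(-247 + 227569/225441) = 79*(-55456358/225441) = -4381052282/225441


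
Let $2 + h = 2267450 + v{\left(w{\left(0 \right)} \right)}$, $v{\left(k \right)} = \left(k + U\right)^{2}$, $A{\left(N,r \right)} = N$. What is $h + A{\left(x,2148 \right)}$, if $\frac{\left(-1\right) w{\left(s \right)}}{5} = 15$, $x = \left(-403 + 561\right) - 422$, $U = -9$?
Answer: $2274240$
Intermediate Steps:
$x = -264$ ($x = 158 - 422 = -264$)
$w{\left(s \right)} = -75$ ($w{\left(s \right)} = \left(-5\right) 15 = -75$)
$v{\left(k \right)} = \left(-9 + k\right)^{2}$ ($v{\left(k \right)} = \left(k - 9\right)^{2} = \left(-9 + k\right)^{2}$)
$h = 2274504$ ($h = -2 + \left(2267450 + \left(-9 - 75\right)^{2}\right) = -2 + \left(2267450 + \left(-84\right)^{2}\right) = -2 + \left(2267450 + 7056\right) = -2 + 2274506 = 2274504$)
$h + A{\left(x,2148 \right)} = 2274504 - 264 = 2274240$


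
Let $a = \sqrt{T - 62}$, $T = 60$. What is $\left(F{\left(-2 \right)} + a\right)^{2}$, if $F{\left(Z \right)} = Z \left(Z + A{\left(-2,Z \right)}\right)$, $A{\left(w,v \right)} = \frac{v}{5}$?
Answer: $\frac{526}{25} + \frac{48 i \sqrt{2}}{5} \approx 21.04 + 13.576 i$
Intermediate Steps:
$A{\left(w,v \right)} = \frac{v}{5}$ ($A{\left(w,v \right)} = v \frac{1}{5} = \frac{v}{5}$)
$a = i \sqrt{2}$ ($a = \sqrt{60 - 62} = \sqrt{-2} = i \sqrt{2} \approx 1.4142 i$)
$F{\left(Z \right)} = \frac{6 Z^{2}}{5}$ ($F{\left(Z \right)} = Z \left(Z + \frac{Z}{5}\right) = Z \frac{6 Z}{5} = \frac{6 Z^{2}}{5}$)
$\left(F{\left(-2 \right)} + a\right)^{2} = \left(\frac{6 \left(-2\right)^{2}}{5} + i \sqrt{2}\right)^{2} = \left(\frac{6}{5} \cdot 4 + i \sqrt{2}\right)^{2} = \left(\frac{24}{5} + i \sqrt{2}\right)^{2}$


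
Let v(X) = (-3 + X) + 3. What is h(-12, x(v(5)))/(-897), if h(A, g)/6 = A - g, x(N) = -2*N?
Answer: 4/299 ≈ 0.013378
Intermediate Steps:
v(X) = X
h(A, g) = -6*g + 6*A (h(A, g) = 6*(A - g) = -6*g + 6*A)
h(-12, x(v(5)))/(-897) = (-(-12)*5 + 6*(-12))/(-897) = (-6*(-10) - 72)*(-1/897) = (60 - 72)*(-1/897) = -12*(-1/897) = 4/299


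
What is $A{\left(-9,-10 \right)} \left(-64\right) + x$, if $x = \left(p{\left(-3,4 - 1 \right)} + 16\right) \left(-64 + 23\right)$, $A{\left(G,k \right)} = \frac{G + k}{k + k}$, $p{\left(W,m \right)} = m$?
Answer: $- \frac{4199}{5} \approx -839.8$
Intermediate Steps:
$A{\left(G,k \right)} = \frac{G + k}{2 k}$
$x = -779$ ($x = \left(\left(4 - 1\right) + 16\right) \left(-64 + 23\right) = \left(\left(4 - 1\right) + 16\right) \left(-41\right) = \left(3 + 16\right) \left(-41\right) = 19 \left(-41\right) = -779$)
$A{\left(-9,-10 \right)} \left(-64\right) + x = \frac{-9 - 10}{2 \left(-10\right)} \left(-64\right) - 779 = \frac{1}{2} \left(- \frac{1}{10}\right) \left(-19\right) \left(-64\right) - 779 = \frac{19}{20} \left(-64\right) - 779 = - \frac{304}{5} - 779 = - \frac{4199}{5}$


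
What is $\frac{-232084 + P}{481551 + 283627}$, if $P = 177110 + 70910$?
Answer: $\frac{7968}{382589} \approx 0.020827$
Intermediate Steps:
$P = 248020$
$\frac{-232084 + P}{481551 + 283627} = \frac{-232084 + 248020}{481551 + 283627} = \frac{15936}{765178} = 15936 \cdot \frac{1}{765178} = \frac{7968}{382589}$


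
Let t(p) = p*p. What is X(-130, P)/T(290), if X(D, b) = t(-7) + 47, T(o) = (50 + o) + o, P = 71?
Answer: 16/105 ≈ 0.15238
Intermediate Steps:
T(o) = 50 + 2*o
t(p) = p**2
X(D, b) = 96 (X(D, b) = (-7)**2 + 47 = 49 + 47 = 96)
X(-130, P)/T(290) = 96/(50 + 2*290) = 96/(50 + 580) = 96/630 = 96*(1/630) = 16/105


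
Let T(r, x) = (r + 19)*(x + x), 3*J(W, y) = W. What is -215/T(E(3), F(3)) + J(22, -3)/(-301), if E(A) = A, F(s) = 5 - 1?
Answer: -198017/158928 ≈ -1.2460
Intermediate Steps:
J(W, y) = W/3
F(s) = 4
T(r, x) = 2*x*(19 + r) (T(r, x) = (19 + r)*(2*x) = 2*x*(19 + r))
-215/T(E(3), F(3)) + J(22, -3)/(-301) = -215*1/(8*(19 + 3)) + ((1/3)*22)/(-301) = -215/(2*4*22) + (22/3)*(-1/301) = -215/176 - 22/903 = -198017/158928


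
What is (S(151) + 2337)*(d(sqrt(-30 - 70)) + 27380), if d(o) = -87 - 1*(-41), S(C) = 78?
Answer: 66011610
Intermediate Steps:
d(o) = -46 (d(o) = -87 + 41 = -46)
(S(151) + 2337)*(d(sqrt(-30 - 70)) + 27380) = (78 + 2337)*(-46 + 27380) = 2415*27334 = 66011610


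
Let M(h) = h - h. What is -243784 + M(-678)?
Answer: -243784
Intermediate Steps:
M(h) = 0
-243784 + M(-678) = -243784 + 0 = -243784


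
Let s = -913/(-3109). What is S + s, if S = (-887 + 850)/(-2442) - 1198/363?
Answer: -2250709/752378 ≈ -2.9915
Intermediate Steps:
S = -795/242 (S = -37*(-1/2442) - 1198*1/363 = 1/66 - 1198/363 = -795/242 ≈ -3.2851)
s = 913/3109 (s = -913*(-1/3109) = 913/3109 ≈ 0.29366)
S + s = -795/242 + 913/3109 = -2250709/752378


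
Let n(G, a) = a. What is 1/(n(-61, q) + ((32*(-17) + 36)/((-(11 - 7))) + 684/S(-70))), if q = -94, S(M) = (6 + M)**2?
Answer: 1024/33963 ≈ 0.030150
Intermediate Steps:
1/(n(-61, q) + ((32*(-17) + 36)/((-(11 - 7))) + 684/S(-70))) = 1/(-94 + ((32*(-17) + 36)/((-(11 - 7))) + 684/((6 - 70)**2))) = 1/(-94 + ((-544 + 36)/((-1*4)) + 684/((-64)**2))) = 1/(-94 + (-508/(-4) + 684/4096)) = 1/(-94 + (-508*(-1/4) + 684*(1/4096))) = 1/(-94 + (127 + 171/1024)) = 1/(-94 + 130219/1024) = 1/(33963/1024) = 1024/33963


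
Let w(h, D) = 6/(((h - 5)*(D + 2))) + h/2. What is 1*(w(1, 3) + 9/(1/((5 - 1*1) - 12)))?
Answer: -359/5 ≈ -71.800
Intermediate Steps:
w(h, D) = h/2 + 6/((-5 + h)*(2 + D)) (w(h, D) = 6/(((-5 + h)*(2 + D))) + h*(1/2) = 6*(1/((-5 + h)*(2 + D))) + h/2 = 6/((-5 + h)*(2 + D)) + h/2 = h/2 + 6/((-5 + h)*(2 + D)))
1*(w(1, 3) + 9/(1/((5 - 1*1) - 12))) = 1*((12 - 10*1 + 2*1**2 + 3*1**2 - 5*3*1)/(2*(-10 - 5*3 + 2*1 + 3*1)) + 9/(1/((5 - 1*1) - 12))) = 1*((12 - 10 + 2*1 + 3*1 - 15)/(2*(-10 - 15 + 2 + 3)) + 9/(1/((5 - 1) - 12))) = 1*((1/2)*(12 - 10 + 2 + 3 - 15)/(-20) + 9/(1/(4 - 12))) = 1*((1/2)*(-1/20)*(-8) + 9/(1/(-8))) = 1*(1/5 + 9/(-1/8)) = 1*(1/5 + 9*(-8)) = 1*(1/5 - 72) = 1*(-359/5) = -359/5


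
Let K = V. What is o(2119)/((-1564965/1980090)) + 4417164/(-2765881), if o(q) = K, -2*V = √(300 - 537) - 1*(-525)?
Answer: 31793761925097/96189043537 + 22001*I*√237/34777 ≈ 330.53 + 9.7392*I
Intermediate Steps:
V = -525/2 - I*√237/2 (V = -(√(300 - 537) - 1*(-525))/2 = -(√(-237) + 525)/2 = -(I*√237 + 525)/2 = -(525 + I*√237)/2 = -525/2 - I*√237/2 ≈ -262.5 - 7.6974*I)
K = -525/2 - I*√237/2 ≈ -262.5 - 7.6974*I
o(q) = -525/2 - I*√237/2
o(2119)/((-1564965/1980090)) + 4417164/(-2765881) = (-525/2 - I*√237/2)/((-1564965/1980090)) + 4417164/(-2765881) = (-525/2 - I*√237/2)/((-1564965*1/1980090)) + 4417164*(-1/2765881) = (-525/2 - I*√237/2)/(-34777/44002) - 4417164/2765881 = (-525/2 - I*√237/2)*(-44002/34777) - 4417164/2765881 = (11550525/34777 + 22001*I*√237/34777) - 4417164/2765881 = 31793761925097/96189043537 + 22001*I*√237/34777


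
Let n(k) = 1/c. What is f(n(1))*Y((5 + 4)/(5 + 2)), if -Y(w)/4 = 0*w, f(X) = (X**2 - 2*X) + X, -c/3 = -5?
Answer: 0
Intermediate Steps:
c = 15 (c = -3*(-5) = 15)
n(k) = 1/15
f(X) = X**2 - X
Y(w) = 0 (Y(w) = -0*w = -4*0 = 0)
f(n(1))*Y((5 + 4)/(5 + 2)) = ((-1 + 1/15)/15)*0 = ((1/15)*(-14/15))*0 = -14/225*0 = 0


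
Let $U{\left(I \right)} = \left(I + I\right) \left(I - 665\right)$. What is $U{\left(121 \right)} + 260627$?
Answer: $128979$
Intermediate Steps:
$U{\left(I \right)} = 2 I \left(-665 + I\right)$
$U{\left(121 \right)} + 260627 = 2 \cdot 121 \left(-665 + 121\right) + 260627 = 2 \cdot 121 \left(-544\right) + 260627 = -131648 + 260627 = 128979$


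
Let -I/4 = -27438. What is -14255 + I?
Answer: 95497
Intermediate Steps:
I = 109752 (I = -4*(-27438) = 109752)
-14255 + I = -14255 + 109752 = 95497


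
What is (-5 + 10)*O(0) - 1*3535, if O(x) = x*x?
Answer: -3535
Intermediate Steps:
O(x) = x²
(-5 + 10)*O(0) - 1*3535 = (-5 + 10)*0² - 1*3535 = 5*0 - 3535 = 0 - 3535 = -3535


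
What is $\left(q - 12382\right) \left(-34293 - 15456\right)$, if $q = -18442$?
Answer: $1533463176$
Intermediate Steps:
$\left(q - 12382\right) \left(-34293 - 15456\right) = \left(-18442 - 12382\right) \left(-34293 - 15456\right) = \left(-30824\right) \left(-49749\right) = 1533463176$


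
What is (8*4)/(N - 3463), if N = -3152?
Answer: -32/6615 ≈ -0.0048375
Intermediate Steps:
(8*4)/(N - 3463) = (8*4)/(-3152 - 3463) = 32/(-6615) = -1/6615*32 = -32/6615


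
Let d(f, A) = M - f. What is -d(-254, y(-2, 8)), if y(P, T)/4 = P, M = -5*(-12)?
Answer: -314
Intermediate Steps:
M = 60
y(P, T) = 4*P
d(f, A) = 60 - f
-d(-254, y(-2, 8)) = -(60 - 1*(-254)) = -(60 + 254) = -1*314 = -314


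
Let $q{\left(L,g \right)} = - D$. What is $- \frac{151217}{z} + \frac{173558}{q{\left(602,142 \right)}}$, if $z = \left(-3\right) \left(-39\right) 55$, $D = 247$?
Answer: $- \frac{8071303}{11115} \approx -726.16$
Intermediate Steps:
$q{\left(L,g \right)} = -247$ ($q{\left(L,g \right)} = \left(-1\right) 247 = -247$)
$z = 6435$ ($z = 117 \cdot 55 = 6435$)
$- \frac{151217}{z} + \frac{173558}{q{\left(602,142 \right)}} = - \frac{151217}{6435} + \frac{173558}{-247} = \left(-151217\right) \frac{1}{6435} + 173558 \left(- \frac{1}{247}\right) = - \frac{13747}{585} - \frac{173558}{247} = - \frac{8071303}{11115}$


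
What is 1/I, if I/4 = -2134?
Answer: -1/8536 ≈ -0.00011715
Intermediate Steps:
I = -8536 (I = 4*(-2134) = -8536)
1/I = 1/(-8536) = -1/8536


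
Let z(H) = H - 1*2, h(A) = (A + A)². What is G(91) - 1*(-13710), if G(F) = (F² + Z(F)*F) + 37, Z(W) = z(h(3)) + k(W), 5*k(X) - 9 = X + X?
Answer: 142991/5 ≈ 28598.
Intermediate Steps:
k(X) = 9/5 + 2*X/5 (k(X) = 9/5 + (X + X)/5 = 9/5 + (2*X)/5 = 9/5 + 2*X/5)
h(A) = 4*A² (h(A) = (2*A)² = 4*A²)
z(H) = -2 + H (z(H) = H - 2 = -2 + H)
Z(W) = 179/5 + 2*W/5 (Z(W) = (-2 + 4*3²) + (9/5 + 2*W/5) = (-2 + 4*9) + (9/5 + 2*W/5) = (-2 + 36) + (9/5 + 2*W/5) = 34 + (9/5 + 2*W/5) = 179/5 + 2*W/5)
G(F) = 37 + F² + F*(179/5 + 2*F/5) (G(F) = (F² + (179/5 + 2*F/5)*F) + 37 = (F² + F*(179/5 + 2*F/5)) + 37 = 37 + F² + F*(179/5 + 2*F/5))
G(91) - 1*(-13710) = (37 + (7/5)*91² + (179/5)*91) - 1*(-13710) = (37 + (7/5)*8281 + 16289/5) + 13710 = (37 + 57967/5 + 16289/5) + 13710 = 74441/5 + 13710 = 142991/5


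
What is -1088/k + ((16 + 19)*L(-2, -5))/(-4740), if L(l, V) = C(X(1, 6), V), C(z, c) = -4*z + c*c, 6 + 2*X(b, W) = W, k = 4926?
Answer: -105193/259436 ≈ -0.40547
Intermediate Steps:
X(b, W) = -3 + W/2
C(z, c) = c² - 4*z (C(z, c) = -4*z + c² = c² - 4*z)
L(l, V) = V² (L(l, V) = V² - 4*(-3 + (½)*6) = V² - 4*(-3 + 3) = V² - 4*0 = V² + 0 = V²)
-1088/k + ((16 + 19)*L(-2, -5))/(-4740) = -1088/4926 + ((16 + 19)*(-5)²)/(-4740) = -1088*1/4926 + (35*25)*(-1/4740) = -544/2463 + 875*(-1/4740) = -544/2463 - 175/948 = -105193/259436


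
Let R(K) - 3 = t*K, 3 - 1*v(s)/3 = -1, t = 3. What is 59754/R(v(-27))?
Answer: 19918/13 ≈ 1532.2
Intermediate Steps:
v(s) = 12 (v(s) = 9 - 3*(-1) = 9 + 3 = 12)
R(K) = 3 + 3*K
59754/R(v(-27)) = 59754/(3 + 3*12) = 59754/(3 + 36) = 59754/39 = 59754*(1/39) = 19918/13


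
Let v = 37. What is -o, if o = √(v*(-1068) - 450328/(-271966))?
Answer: -2*I*√182668651739978/135983 ≈ -198.78*I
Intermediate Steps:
o = 2*I*√182668651739978/135983 (o = √(37*(-1068) - 450328/(-271966)) = √(-39516 - 450328*(-1/271966)) = √(-39516 + 225164/135983) = √(-5373279064/135983) = 2*I*√182668651739978/135983 ≈ 198.78*I)
-o = -2*I*√182668651739978/135983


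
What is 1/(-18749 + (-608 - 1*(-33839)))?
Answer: 1/14482 ≈ 6.9051e-5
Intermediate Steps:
1/(-18749 + (-608 - 1*(-33839))) = 1/(-18749 + (-608 + 33839)) = 1/(-18749 + 33231) = 1/14482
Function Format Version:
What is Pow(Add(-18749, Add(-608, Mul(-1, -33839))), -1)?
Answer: Rational(1, 14482) ≈ 6.9051e-5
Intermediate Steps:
Pow(Add(-18749, Add(-608, Mul(-1, -33839))), -1) = Pow(Add(-18749, Add(-608, 33839)), -1) = Pow(Add(-18749, 33231), -1) = Pow(14482, -1) = Rational(1, 14482)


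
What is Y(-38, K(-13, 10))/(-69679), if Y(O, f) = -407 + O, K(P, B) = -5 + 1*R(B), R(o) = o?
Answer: 445/69679 ≈ 0.0063864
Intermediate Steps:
K(P, B) = -5 + B (K(P, B) = -5 + 1*B = -5 + B)
Y(-38, K(-13, 10))/(-69679) = (-407 - 38)/(-69679) = -445*(-1/69679) = 445/69679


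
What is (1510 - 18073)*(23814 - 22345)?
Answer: -24331047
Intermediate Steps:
(1510 - 18073)*(23814 - 22345) = -16563*1469 = -24331047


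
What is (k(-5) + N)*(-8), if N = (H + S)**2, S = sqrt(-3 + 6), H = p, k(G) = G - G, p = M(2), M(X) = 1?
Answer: -32 - 16*sqrt(3) ≈ -59.713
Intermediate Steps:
p = 1
k(G) = 0
H = 1
S = sqrt(3) ≈ 1.7320
N = (1 + sqrt(3))**2 ≈ 7.4641
(k(-5) + N)*(-8) = (0 + (1 + sqrt(3))**2)*(-8) = (1 + sqrt(3))**2*(-8) = -8*(1 + sqrt(3))**2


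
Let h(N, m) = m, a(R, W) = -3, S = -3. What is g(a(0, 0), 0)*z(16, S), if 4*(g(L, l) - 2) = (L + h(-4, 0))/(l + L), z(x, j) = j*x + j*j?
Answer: -351/4 ≈ -87.750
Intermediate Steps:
z(x, j) = j² + j*x (z(x, j) = j*x + j² = j² + j*x)
g(L, l) = 2 + L/(4*(L + l)) (g(L, l) = 2 + ((L + 0)/(l + L))/4 = 2 + (L/(L + l))/4 = 2 + L/(4*(L + l)))
g(a(0, 0), 0)*z(16, S) = ((2*0 + (9/4)*(-3))/(-3 + 0))*(-3*(-3 + 16)) = ((0 - 27/4)/(-3))*(-3*13) = -⅓*(-27/4)*(-39) = (9/4)*(-39) = -351/4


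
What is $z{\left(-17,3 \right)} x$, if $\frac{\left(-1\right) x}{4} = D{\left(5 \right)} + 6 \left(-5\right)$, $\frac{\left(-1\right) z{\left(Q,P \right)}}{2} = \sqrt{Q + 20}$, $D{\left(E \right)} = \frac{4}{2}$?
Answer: $- 224 \sqrt{3} \approx -387.98$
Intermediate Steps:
$D{\left(E \right)} = 2$ ($D{\left(E \right)} = 4 \cdot \frac{1}{2} = 2$)
$z{\left(Q,P \right)} = - 2 \sqrt{20 + Q}$ ($z{\left(Q,P \right)} = - 2 \sqrt{Q + 20} = - 2 \sqrt{20 + Q}$)
$x = 112$ ($x = - 4 \left(2 + 6 \left(-5\right)\right) = - 4 \left(2 - 30\right) = \left(-4\right) \left(-28\right) = 112$)
$z{\left(-17,3 \right)} x = - 2 \sqrt{20 - 17} \cdot 112 = - 2 \sqrt{3} \cdot 112 = - 224 \sqrt{3}$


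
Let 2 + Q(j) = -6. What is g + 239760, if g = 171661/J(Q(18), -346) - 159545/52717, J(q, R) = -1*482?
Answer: 357828111989/1494682 ≈ 2.3940e+5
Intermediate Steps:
Q(j) = -8 (Q(j) = -2 - 6 = -8)
J(q, R) = -482
g = -536844331/1494682 (g = 171661/(-482) - 159545/52717 = 171661*(-1/482) - 159545*1/52717 = -171661/482 - 9385/3101 = -536844331/1494682 ≈ -359.17)
g + 239760 = -536844331/1494682 + 239760 = 357828111989/1494682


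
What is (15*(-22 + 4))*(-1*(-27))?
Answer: -7290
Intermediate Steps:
(15*(-22 + 4))*(-1*(-27)) = (15*(-18))*27 = -270*27 = -7290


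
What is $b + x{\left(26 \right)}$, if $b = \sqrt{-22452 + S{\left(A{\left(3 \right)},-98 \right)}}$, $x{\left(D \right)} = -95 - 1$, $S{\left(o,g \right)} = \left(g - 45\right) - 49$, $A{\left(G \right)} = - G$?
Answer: $-96 + 6 i \sqrt{629} \approx -96.0 + 150.48 i$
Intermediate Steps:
$S{\left(o,g \right)} = -94 + g$ ($S{\left(o,g \right)} = \left(-45 + g\right) - 49 = -94 + g$)
$x{\left(D \right)} = -96$ ($x{\left(D \right)} = -95 - 1 = -96$)
$b = 6 i \sqrt{629}$ ($b = \sqrt{-22452 - 192} = \sqrt{-22644} = 6 i \sqrt{629} \approx 150.48 i$)
$b + x{\left(26 \right)} = 6 i \sqrt{629} - 96 = -96 + 6 i \sqrt{629}$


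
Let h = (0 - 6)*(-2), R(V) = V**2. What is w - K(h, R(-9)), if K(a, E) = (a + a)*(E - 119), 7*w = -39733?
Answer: -33349/7 ≈ -4764.1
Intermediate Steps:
w = -39733/7 (w = (1/7)*(-39733) = -39733/7 ≈ -5676.1)
h = 12 (h = -6*(-2) = 12)
K(a, E) = 2*a*(-119 + E) (K(a, E) = (2*a)*(-119 + E) = 2*a*(-119 + E))
w - K(h, R(-9)) = -39733/7 - 2*12*(-119 + (-9)**2) = -39733/7 - 2*12*(-119 + 81) = -39733/7 - 2*12*(-38) = -39733/7 - 1*(-912) = -39733/7 + 912 = -33349/7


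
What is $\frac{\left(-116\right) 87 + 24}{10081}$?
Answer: $- \frac{10068}{10081} \approx -0.99871$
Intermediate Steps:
$\frac{\left(-116\right) 87 + 24}{10081} = \left(-10092 + 24\right) \frac{1}{10081} = \left(-10068\right) \frac{1}{10081} = - \frac{10068}{10081}$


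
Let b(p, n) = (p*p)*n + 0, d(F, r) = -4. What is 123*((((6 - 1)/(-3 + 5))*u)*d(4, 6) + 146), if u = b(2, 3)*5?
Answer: -55842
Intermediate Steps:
b(p, n) = n*p² (b(p, n) = p²*n + 0 = n*p² + 0 = n*p²)
u = 60 (u = (3*2²)*5 = (3*4)*5 = 12*5 = 60)
123*((((6 - 1)/(-3 + 5))*u)*d(4, 6) + 146) = 123*((((6 - 1)/(-3 + 5))*60)*(-4) + 146) = 123*(((5/2)*60)*(-4) + 146) = 123*(150*(-4) + 146) = 123*(-600 + 146) = 123*(-454) = -55842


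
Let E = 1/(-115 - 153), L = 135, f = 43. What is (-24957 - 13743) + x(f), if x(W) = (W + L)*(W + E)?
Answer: -4160253/134 ≈ -31047.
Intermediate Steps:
E = -1/268 (E = 1/(-268) = -1/268 ≈ -0.0037313)
x(W) = (135 + W)*(-1/268 + W) (x(W) = (W + 135)*(W - 1/268) = (135 + W)*(-1/268 + W))
(-24957 - 13743) + x(f) = (-24957 - 13743) + (-135/268 + 43² + (36179/268)*43) = -38700 + (-135/268 + 1849 + 1555697/268) = -38700 + 1025547/134 = -4160253/134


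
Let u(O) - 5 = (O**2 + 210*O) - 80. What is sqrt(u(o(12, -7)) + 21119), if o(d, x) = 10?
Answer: 2*sqrt(5811) ≈ 152.46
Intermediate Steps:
u(O) = -75 + O**2 + 210*O (u(O) = 5 + ((O**2 + 210*O) - 80) = 5 + (-80 + O**2 + 210*O) = -75 + O**2 + 210*O)
sqrt(u(o(12, -7)) + 21119) = sqrt((-75 + 10**2 + 210*10) + 21119) = sqrt((-75 + 100 + 2100) + 21119) = sqrt(2125 + 21119) = sqrt(23244) = 2*sqrt(5811)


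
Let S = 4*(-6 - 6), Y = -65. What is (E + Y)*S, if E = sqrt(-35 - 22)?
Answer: 3120 - 48*I*sqrt(57) ≈ 3120.0 - 362.39*I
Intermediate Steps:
S = -48 (S = 4*(-12) = -48)
E = I*sqrt(57) (E = sqrt(-57) = I*sqrt(57) ≈ 7.5498*I)
(E + Y)*S = (I*sqrt(57) - 65)*(-48) = (-65 + I*sqrt(57))*(-48) = 3120 - 48*I*sqrt(57)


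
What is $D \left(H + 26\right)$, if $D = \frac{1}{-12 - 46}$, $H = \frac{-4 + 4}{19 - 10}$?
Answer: $- \frac{13}{29} \approx -0.44828$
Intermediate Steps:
$H = 0$ ($H = \frac{0}{9} = 0 \cdot \frac{1}{9} = 0$)
$D = - \frac{1}{58}$ ($D = \frac{1}{-58} = - \frac{1}{58} \approx -0.017241$)
$D \left(H + 26\right) = - \frac{0 + 26}{58} = \left(- \frac{1}{58}\right) 26 = - \frac{13}{29}$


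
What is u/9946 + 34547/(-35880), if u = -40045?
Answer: -890209531/178431240 ≈ -4.9891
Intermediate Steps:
u/9946 + 34547/(-35880) = -40045/9946 + 34547/(-35880) = -40045*1/9946 + 34547*(-1/35880) = -40045/9946 - 34547/35880 = -890209531/178431240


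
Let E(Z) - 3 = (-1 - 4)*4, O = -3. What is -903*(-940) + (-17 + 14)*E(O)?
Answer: 848871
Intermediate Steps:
E(Z) = -17 (E(Z) = 3 + (-1 - 4)*4 = 3 - 5*4 = 3 - 20 = -17)
-903*(-940) + (-17 + 14)*E(O) = -903*(-940) + (-17 + 14)*(-17) = 848820 - 3*(-17) = 848820 + 51 = 848871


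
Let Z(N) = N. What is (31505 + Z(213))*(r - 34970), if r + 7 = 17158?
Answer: -565183042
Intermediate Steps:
r = 17151 (r = -7 + 17158 = 17151)
(31505 + Z(213))*(r - 34970) = (31505 + 213)*(17151 - 34970) = 31718*(-17819) = -565183042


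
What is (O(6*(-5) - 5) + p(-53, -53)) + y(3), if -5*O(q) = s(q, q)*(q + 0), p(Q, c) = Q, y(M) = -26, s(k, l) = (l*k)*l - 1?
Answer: -300211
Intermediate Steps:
s(k, l) = -1 + k*l² (s(k, l) = (k*l)*l - 1 = k*l² - 1 = -1 + k*l²)
O(q) = -q*(-1 + q³)/5 (O(q) = -(-1 + q*q²)*(q + 0)/5 = -(-1 + q³)*q/5 = -q*(-1 + q³)/5)
(O(6*(-5) - 5) + p(-53, -53)) + y(3) = ((6*(-5) - 5)*(1 - (6*(-5) - 5)³)/5 - 53) - 26 = ((-30 - 5)*(1 - (-30 - 5)³)/5 - 53) - 26 = ((⅕)*(-35)*(1 - 1*(-35)³) - 53) - 26 = ((⅕)*(-35)*(1 - 1*(-42875)) - 53) - 26 = ((⅕)*(-35)*(1 + 42875) - 53) - 26 = ((⅕)*(-35)*42876 - 53) - 26 = (-300132 - 53) - 26 = -300185 - 26 = -300211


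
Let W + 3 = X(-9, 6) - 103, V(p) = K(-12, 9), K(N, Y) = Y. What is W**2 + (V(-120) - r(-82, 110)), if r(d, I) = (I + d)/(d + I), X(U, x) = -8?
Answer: 13004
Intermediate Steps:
V(p) = 9
r(d, I) = 1 (r(d, I) = (I + d)/(I + d) = 1)
W = -114 (W = -3 + (-8 - 103) = -3 - 111 = -114)
W**2 + (V(-120) - r(-82, 110)) = (-114)**2 + (9 - 1*1) = 12996 + (9 - 1) = 12996 + 8 = 13004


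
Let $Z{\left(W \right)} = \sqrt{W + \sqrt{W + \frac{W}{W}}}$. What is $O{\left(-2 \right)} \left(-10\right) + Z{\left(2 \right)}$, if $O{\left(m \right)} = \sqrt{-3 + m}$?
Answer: $\sqrt{2 + \sqrt{3}} - 10 i \sqrt{5} \approx 1.9319 - 22.361 i$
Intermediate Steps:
$Z{\left(W \right)} = \sqrt{W + \sqrt{1 + W}}$ ($Z{\left(W \right)} = \sqrt{W + \sqrt{W + 1}} = \sqrt{W + \sqrt{1 + W}}$)
$O{\left(-2 \right)} \left(-10\right) + Z{\left(2 \right)} = \sqrt{-3 - 2} \left(-10\right) + \sqrt{2 + \sqrt{1 + 2}} = \sqrt{-5} \left(-10\right) + \sqrt{2 + \sqrt{3}} = i \sqrt{5} \left(-10\right) + \sqrt{2 + \sqrt{3}} = - 10 i \sqrt{5} + \sqrt{2 + \sqrt{3}} = \sqrt{2 + \sqrt{3}} - 10 i \sqrt{5}$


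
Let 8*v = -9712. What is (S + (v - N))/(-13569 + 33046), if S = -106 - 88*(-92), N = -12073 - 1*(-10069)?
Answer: 8780/19477 ≈ 0.45079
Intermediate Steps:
v = -1214 (v = (⅛)*(-9712) = -1214)
N = -2004 (N = -12073 + 10069 = -2004)
S = 7990 (S = -106 + 8096 = 7990)
(S + (v - N))/(-13569 + 33046) = (7990 + (-1214 - 1*(-2004)))/(-13569 + 33046) = (7990 + (-1214 + 2004))/19477 = (7990 + 790)*(1/19477) = 8780*(1/19477) = 8780/19477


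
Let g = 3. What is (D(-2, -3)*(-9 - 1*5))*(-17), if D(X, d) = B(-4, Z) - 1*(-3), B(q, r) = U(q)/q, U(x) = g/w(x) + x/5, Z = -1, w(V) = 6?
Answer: 14637/20 ≈ 731.85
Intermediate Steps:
U(x) = 1/2 + x/5 (U(x) = 3/6 + x/5 = 3*(1/6) + x*(1/5) = 1/2 + x/5)
B(q, r) = (1/2 + q/5)/q
D(X, d) = 123/40 (D(X, d) = (1/10)*(5 + 2*(-4))/(-4) - 1*(-3) = (1/10)*(-1/4)*(5 - 8) + 3 = (1/10)*(-1/4)*(-3) + 3 = 3/40 + 3 = 123/40)
(D(-2, -3)*(-9 - 1*5))*(-17) = (123*(-9 - 1*5)/40)*(-17) = (123*(-9 - 5)/40)*(-17) = ((123/40)*(-14))*(-17) = -861/20*(-17) = 14637/20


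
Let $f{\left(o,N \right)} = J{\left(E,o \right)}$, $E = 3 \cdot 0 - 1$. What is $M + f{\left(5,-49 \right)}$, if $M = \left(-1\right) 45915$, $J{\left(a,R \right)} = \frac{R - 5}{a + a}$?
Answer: $-45915$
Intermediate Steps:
$E = -1$ ($E = 0 - 1 = -1$)
$J{\left(a,R \right)} = \frac{-5 + R}{2 a}$
$M = -45915$
$f{\left(o,N \right)} = \frac{5}{2} - \frac{o}{2}$ ($f{\left(o,N \right)} = \frac{-5 + o}{2 \left(-1\right)} = \frac{1}{2} \left(-1\right) \left(-5 + o\right) = \frac{5}{2} - \frac{o}{2}$)
$M + f{\left(5,-49 \right)} = -45915 + \left(\frac{5}{2} - \frac{5}{2}\right) = -45915 + 0 = -45915$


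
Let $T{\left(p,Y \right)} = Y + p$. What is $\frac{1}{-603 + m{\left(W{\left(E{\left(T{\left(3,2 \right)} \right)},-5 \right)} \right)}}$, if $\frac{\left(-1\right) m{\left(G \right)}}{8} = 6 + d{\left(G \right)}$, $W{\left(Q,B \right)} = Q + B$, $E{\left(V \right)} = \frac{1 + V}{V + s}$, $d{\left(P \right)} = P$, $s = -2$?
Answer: $- \frac{1}{627} \approx -0.0015949$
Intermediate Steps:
$E{\left(V \right)} = \frac{1 + V}{-2 + V}$ ($E{\left(V \right)} = \frac{1 + V}{V - 2} = \frac{1 + V}{-2 + V}$)
$W{\left(Q,B \right)} = B + Q$
$m{\left(G \right)} = -48 - 8 G$ ($m{\left(G \right)} = - 8 \left(6 + G\right) = -48 - 8 G$)
$\frac{1}{-603 + m{\left(W{\left(E{\left(T{\left(3,2 \right)} \right)},-5 \right)} \right)}} = \frac{1}{-603 - \left(48 + 8 \left(-5 + \frac{1 + \left(2 + 3\right)}{-2 + \left(2 + 3\right)}\right)\right)} = \frac{1}{-603 - \left(48 + 8 \left(-5 + \frac{1 + 5}{-2 + 5}\right)\right)} = \frac{1}{-603 - \left(48 + 8 \left(-5 + \frac{1}{3} \cdot 6\right)\right)} = \frac{1}{-603 - \left(48 + 8 \left(-5 + 2\right)\right)} = \frac{1}{-603 - 24} = \frac{1}{-627} = - \frac{1}{627}$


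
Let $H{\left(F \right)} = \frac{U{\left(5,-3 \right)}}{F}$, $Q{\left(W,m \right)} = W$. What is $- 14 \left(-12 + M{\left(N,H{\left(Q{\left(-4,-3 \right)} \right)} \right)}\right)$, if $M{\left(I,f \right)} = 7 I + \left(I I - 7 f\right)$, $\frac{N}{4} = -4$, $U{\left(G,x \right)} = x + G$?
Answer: $-1897$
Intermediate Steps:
$U{\left(G,x \right)} = G + x$
$N = -16$ ($N = 4 \left(-4\right) = -16$)
$H{\left(F \right)} = \frac{2}{F}$ ($H{\left(F \right)} = \frac{5 - 3}{F} = \frac{2}{F}$)
$M{\left(I,f \right)} = I^{2} - 7 f + 7 I$ ($M{\left(I,f \right)} = 7 I + \left(I^{2} - 7 f\right) = I^{2} - 7 f + 7 I$)
$- 14 \left(-12 + M{\left(N,H{\left(Q{\left(-4,-3 \right)} \right)} \right)}\right) = - 14 \left(-12 + \left(\left(-16\right)^{2} - 7 \frac{2}{-4} + 7 \left(-16\right)\right)\right) = - 14 \left(-12 - \left(-144 + 7 \cdot 2 \left(- \frac{1}{4}\right)\right)\right) = - 14 \left(-12 - - \frac{295}{2}\right) = - 14 \left(-12 + \left(256 + \frac{7}{2} - 112\right)\right) = - 14 \left(-12 + \frac{295}{2}\right) = \left(-14\right) \frac{271}{2} = -1897$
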